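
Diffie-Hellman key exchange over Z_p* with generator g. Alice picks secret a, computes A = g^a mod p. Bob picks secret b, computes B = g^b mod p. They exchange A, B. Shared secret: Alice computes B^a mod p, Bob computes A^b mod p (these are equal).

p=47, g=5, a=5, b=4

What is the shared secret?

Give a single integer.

Answer: 3

Derivation:
A = 5^5 mod 47  (bits of 5 = 101)
  bit 0 = 1: r = r^2 * 5 mod 47 = 1^2 * 5 = 1*5 = 5
  bit 1 = 0: r = r^2 mod 47 = 5^2 = 25
  bit 2 = 1: r = r^2 * 5 mod 47 = 25^2 * 5 = 14*5 = 23
  -> A = 23
B = 5^4 mod 47  (bits of 4 = 100)
  bit 0 = 1: r = r^2 * 5 mod 47 = 1^2 * 5 = 1*5 = 5
  bit 1 = 0: r = r^2 mod 47 = 5^2 = 25
  bit 2 = 0: r = r^2 mod 47 = 25^2 = 14
  -> B = 14
s = B^a = 14^5 mod 47  (bits of 5 = 101)
  bit 0 = 1: r = r^2 * 14 mod 47 = 1^2 * 14 = 1*14 = 14
  bit 1 = 0: r = r^2 mod 47 = 14^2 = 8
  bit 2 = 1: r = r^2 * 14 mod 47 = 8^2 * 14 = 17*14 = 3
  -> s = B^a = 3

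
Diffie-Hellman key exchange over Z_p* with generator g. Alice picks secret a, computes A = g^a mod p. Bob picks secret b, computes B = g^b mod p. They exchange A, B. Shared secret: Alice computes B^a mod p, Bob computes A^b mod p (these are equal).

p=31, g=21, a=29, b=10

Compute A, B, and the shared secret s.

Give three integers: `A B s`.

Answer: 3 5 25

Derivation:
A = 21^29 mod 31  (bits of 29 = 11101)
  bit 0 = 1: r = r^2 * 21 mod 31 = 1^2 * 21 = 1*21 = 21
  bit 1 = 1: r = r^2 * 21 mod 31 = 21^2 * 21 = 7*21 = 23
  bit 2 = 1: r = r^2 * 21 mod 31 = 23^2 * 21 = 2*21 = 11
  bit 3 = 0: r = r^2 mod 31 = 11^2 = 28
  bit 4 = 1: r = r^2 * 21 mod 31 = 28^2 * 21 = 9*21 = 3
  -> A = 3
B = 21^10 mod 31  (bits of 10 = 1010)
  bit 0 = 1: r = r^2 * 21 mod 31 = 1^2 * 21 = 1*21 = 21
  bit 1 = 0: r = r^2 mod 31 = 21^2 = 7
  bit 2 = 1: r = r^2 * 21 mod 31 = 7^2 * 21 = 18*21 = 6
  bit 3 = 0: r = r^2 mod 31 = 6^2 = 5
  -> B = 5
s = B^a = 5^29 mod 31  (bits of 29 = 11101)
  bit 0 = 1: r = r^2 * 5 mod 31 = 1^2 * 5 = 1*5 = 5
  bit 1 = 1: r = r^2 * 5 mod 31 = 5^2 * 5 = 25*5 = 1
  bit 2 = 1: r = r^2 * 5 mod 31 = 1^2 * 5 = 1*5 = 5
  bit 3 = 0: r = r^2 mod 31 = 5^2 = 25
  bit 4 = 1: r = r^2 * 5 mod 31 = 25^2 * 5 = 5*5 = 25
  -> s = B^a = 25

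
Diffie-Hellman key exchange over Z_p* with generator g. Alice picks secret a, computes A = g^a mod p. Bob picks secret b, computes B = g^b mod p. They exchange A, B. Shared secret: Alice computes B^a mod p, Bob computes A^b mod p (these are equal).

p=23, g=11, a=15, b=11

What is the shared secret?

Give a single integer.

A = 11^15 mod 23  (bits of 15 = 1111)
  bit 0 = 1: r = r^2 * 11 mod 23 = 1^2 * 11 = 1*11 = 11
  bit 1 = 1: r = r^2 * 11 mod 23 = 11^2 * 11 = 6*11 = 20
  bit 2 = 1: r = r^2 * 11 mod 23 = 20^2 * 11 = 9*11 = 7
  bit 3 = 1: r = r^2 * 11 mod 23 = 7^2 * 11 = 3*11 = 10
  -> A = 10
B = 11^11 mod 23  (bits of 11 = 1011)
  bit 0 = 1: r = r^2 * 11 mod 23 = 1^2 * 11 = 1*11 = 11
  bit 1 = 0: r = r^2 mod 23 = 11^2 = 6
  bit 2 = 1: r = r^2 * 11 mod 23 = 6^2 * 11 = 13*11 = 5
  bit 3 = 1: r = r^2 * 11 mod 23 = 5^2 * 11 = 2*11 = 22
  -> B = 22
s = B^a = 22^15 mod 23  (bits of 15 = 1111)
  bit 0 = 1: r = r^2 * 22 mod 23 = 1^2 * 22 = 1*22 = 22
  bit 1 = 1: r = r^2 * 22 mod 23 = 22^2 * 22 = 1*22 = 22
  bit 2 = 1: r = r^2 * 22 mod 23 = 22^2 * 22 = 1*22 = 22
  bit 3 = 1: r = r^2 * 22 mod 23 = 22^2 * 22 = 1*22 = 22
  -> s = B^a = 22

Answer: 22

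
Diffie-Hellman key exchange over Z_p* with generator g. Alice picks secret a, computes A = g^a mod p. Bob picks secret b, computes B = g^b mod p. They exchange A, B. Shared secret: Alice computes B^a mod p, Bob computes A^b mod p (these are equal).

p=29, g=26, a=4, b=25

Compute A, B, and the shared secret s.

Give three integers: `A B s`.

A = 26^4 mod 29  (bits of 4 = 100)
  bit 0 = 1: r = r^2 * 26 mod 29 = 1^2 * 26 = 1*26 = 26
  bit 1 = 0: r = r^2 mod 29 = 26^2 = 9
  bit 2 = 0: r = r^2 mod 29 = 9^2 = 23
  -> A = 23
B = 26^25 mod 29  (bits of 25 = 11001)
  bit 0 = 1: r = r^2 * 26 mod 29 = 1^2 * 26 = 1*26 = 26
  bit 1 = 1: r = r^2 * 26 mod 29 = 26^2 * 26 = 9*26 = 2
  bit 2 = 0: r = r^2 mod 29 = 2^2 = 4
  bit 3 = 0: r = r^2 mod 29 = 4^2 = 16
  bit 4 = 1: r = r^2 * 26 mod 29 = 16^2 * 26 = 24*26 = 15
  -> B = 15
s = B^a = 15^4 mod 29  (bits of 4 = 100)
  bit 0 = 1: r = r^2 * 15 mod 29 = 1^2 * 15 = 1*15 = 15
  bit 1 = 0: r = r^2 mod 29 = 15^2 = 22
  bit 2 = 0: r = r^2 mod 29 = 22^2 = 20
  -> s = B^a = 20

Answer: 23 15 20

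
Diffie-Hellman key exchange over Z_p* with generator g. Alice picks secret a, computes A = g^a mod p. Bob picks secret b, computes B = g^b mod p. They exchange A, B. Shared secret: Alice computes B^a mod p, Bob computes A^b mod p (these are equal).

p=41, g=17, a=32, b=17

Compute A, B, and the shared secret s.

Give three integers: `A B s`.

Answer: 18 6 37

Derivation:
A = 17^32 mod 41  (bits of 32 = 100000)
  bit 0 = 1: r = r^2 * 17 mod 41 = 1^2 * 17 = 1*17 = 17
  bit 1 = 0: r = r^2 mod 41 = 17^2 = 2
  bit 2 = 0: r = r^2 mod 41 = 2^2 = 4
  bit 3 = 0: r = r^2 mod 41 = 4^2 = 16
  bit 4 = 0: r = r^2 mod 41 = 16^2 = 10
  bit 5 = 0: r = r^2 mod 41 = 10^2 = 18
  -> A = 18
B = 17^17 mod 41  (bits of 17 = 10001)
  bit 0 = 1: r = r^2 * 17 mod 41 = 1^2 * 17 = 1*17 = 17
  bit 1 = 0: r = r^2 mod 41 = 17^2 = 2
  bit 2 = 0: r = r^2 mod 41 = 2^2 = 4
  bit 3 = 0: r = r^2 mod 41 = 4^2 = 16
  bit 4 = 1: r = r^2 * 17 mod 41 = 16^2 * 17 = 10*17 = 6
  -> B = 6
s = B^a = 6^32 mod 41  (bits of 32 = 100000)
  bit 0 = 1: r = r^2 * 6 mod 41 = 1^2 * 6 = 1*6 = 6
  bit 1 = 0: r = r^2 mod 41 = 6^2 = 36
  bit 2 = 0: r = r^2 mod 41 = 36^2 = 25
  bit 3 = 0: r = r^2 mod 41 = 25^2 = 10
  bit 4 = 0: r = r^2 mod 41 = 10^2 = 18
  bit 5 = 0: r = r^2 mod 41 = 18^2 = 37
  -> s = B^a = 37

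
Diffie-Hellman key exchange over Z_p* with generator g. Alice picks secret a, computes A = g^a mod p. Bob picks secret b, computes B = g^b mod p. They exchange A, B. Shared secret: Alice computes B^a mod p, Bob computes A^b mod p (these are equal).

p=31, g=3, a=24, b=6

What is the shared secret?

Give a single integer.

Answer: 2

Derivation:
A = 3^24 mod 31  (bits of 24 = 11000)
  bit 0 = 1: r = r^2 * 3 mod 31 = 1^2 * 3 = 1*3 = 3
  bit 1 = 1: r = r^2 * 3 mod 31 = 3^2 * 3 = 9*3 = 27
  bit 2 = 0: r = r^2 mod 31 = 27^2 = 16
  bit 3 = 0: r = r^2 mod 31 = 16^2 = 8
  bit 4 = 0: r = r^2 mod 31 = 8^2 = 2
  -> A = 2
B = 3^6 mod 31  (bits of 6 = 110)
  bit 0 = 1: r = r^2 * 3 mod 31 = 1^2 * 3 = 1*3 = 3
  bit 1 = 1: r = r^2 * 3 mod 31 = 3^2 * 3 = 9*3 = 27
  bit 2 = 0: r = r^2 mod 31 = 27^2 = 16
  -> B = 16
s = B^a = 16^24 mod 31  (bits of 24 = 11000)
  bit 0 = 1: r = r^2 * 16 mod 31 = 1^2 * 16 = 1*16 = 16
  bit 1 = 1: r = r^2 * 16 mod 31 = 16^2 * 16 = 8*16 = 4
  bit 2 = 0: r = r^2 mod 31 = 4^2 = 16
  bit 3 = 0: r = r^2 mod 31 = 16^2 = 8
  bit 4 = 0: r = r^2 mod 31 = 8^2 = 2
  -> s = B^a = 2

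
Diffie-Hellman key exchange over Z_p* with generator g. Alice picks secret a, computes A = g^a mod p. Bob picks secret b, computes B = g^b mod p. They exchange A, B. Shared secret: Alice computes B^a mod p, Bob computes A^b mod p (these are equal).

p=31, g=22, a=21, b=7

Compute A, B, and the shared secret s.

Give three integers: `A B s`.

A = 22^21 mod 31  (bits of 21 = 10101)
  bit 0 = 1: r = r^2 * 22 mod 31 = 1^2 * 22 = 1*22 = 22
  bit 1 = 0: r = r^2 mod 31 = 22^2 = 19
  bit 2 = 1: r = r^2 * 22 mod 31 = 19^2 * 22 = 20*22 = 6
  bit 3 = 0: r = r^2 mod 31 = 6^2 = 5
  bit 4 = 1: r = r^2 * 22 mod 31 = 5^2 * 22 = 25*22 = 23
  -> A = 23
B = 22^7 mod 31  (bits of 7 = 111)
  bit 0 = 1: r = r^2 * 22 mod 31 = 1^2 * 22 = 1*22 = 22
  bit 1 = 1: r = r^2 * 22 mod 31 = 22^2 * 22 = 19*22 = 15
  bit 2 = 1: r = r^2 * 22 mod 31 = 15^2 * 22 = 8*22 = 21
  -> B = 21
s = B^a = 21^21 mod 31  (bits of 21 = 10101)
  bit 0 = 1: r = r^2 * 21 mod 31 = 1^2 * 21 = 1*21 = 21
  bit 1 = 0: r = r^2 mod 31 = 21^2 = 7
  bit 2 = 1: r = r^2 * 21 mod 31 = 7^2 * 21 = 18*21 = 6
  bit 3 = 0: r = r^2 mod 31 = 6^2 = 5
  bit 4 = 1: r = r^2 * 21 mod 31 = 5^2 * 21 = 25*21 = 29
  -> s = B^a = 29

Answer: 23 21 29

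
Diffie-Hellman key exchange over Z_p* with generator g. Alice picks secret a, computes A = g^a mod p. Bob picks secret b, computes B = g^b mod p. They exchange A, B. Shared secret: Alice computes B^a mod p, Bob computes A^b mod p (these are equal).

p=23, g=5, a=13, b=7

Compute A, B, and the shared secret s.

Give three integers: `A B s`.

A = 5^13 mod 23  (bits of 13 = 1101)
  bit 0 = 1: r = r^2 * 5 mod 23 = 1^2 * 5 = 1*5 = 5
  bit 1 = 1: r = r^2 * 5 mod 23 = 5^2 * 5 = 2*5 = 10
  bit 2 = 0: r = r^2 mod 23 = 10^2 = 8
  bit 3 = 1: r = r^2 * 5 mod 23 = 8^2 * 5 = 18*5 = 21
  -> A = 21
B = 5^7 mod 23  (bits of 7 = 111)
  bit 0 = 1: r = r^2 * 5 mod 23 = 1^2 * 5 = 1*5 = 5
  bit 1 = 1: r = r^2 * 5 mod 23 = 5^2 * 5 = 2*5 = 10
  bit 2 = 1: r = r^2 * 5 mod 23 = 10^2 * 5 = 8*5 = 17
  -> B = 17
s = B^a = 17^13 mod 23  (bits of 13 = 1101)
  bit 0 = 1: r = r^2 * 17 mod 23 = 1^2 * 17 = 1*17 = 17
  bit 1 = 1: r = r^2 * 17 mod 23 = 17^2 * 17 = 13*17 = 14
  bit 2 = 0: r = r^2 mod 23 = 14^2 = 12
  bit 3 = 1: r = r^2 * 17 mod 23 = 12^2 * 17 = 6*17 = 10
  -> s = B^a = 10

Answer: 21 17 10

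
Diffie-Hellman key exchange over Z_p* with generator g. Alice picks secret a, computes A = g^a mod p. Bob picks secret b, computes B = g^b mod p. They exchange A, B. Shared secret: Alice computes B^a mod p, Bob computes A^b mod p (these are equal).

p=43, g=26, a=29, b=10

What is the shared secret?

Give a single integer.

A = 26^29 mod 43  (bits of 29 = 11101)
  bit 0 = 1: r = r^2 * 26 mod 43 = 1^2 * 26 = 1*26 = 26
  bit 1 = 1: r = r^2 * 26 mod 43 = 26^2 * 26 = 31*26 = 32
  bit 2 = 1: r = r^2 * 26 mod 43 = 32^2 * 26 = 35*26 = 7
  bit 3 = 0: r = r^2 mod 43 = 7^2 = 6
  bit 4 = 1: r = r^2 * 26 mod 43 = 6^2 * 26 = 36*26 = 33
  -> A = 33
B = 26^10 mod 43  (bits of 10 = 1010)
  bit 0 = 1: r = r^2 * 26 mod 43 = 1^2 * 26 = 1*26 = 26
  bit 1 = 0: r = r^2 mod 43 = 26^2 = 31
  bit 2 = 1: r = r^2 * 26 mod 43 = 31^2 * 26 = 15*26 = 3
  bit 3 = 0: r = r^2 mod 43 = 3^2 = 9
  -> B = 9
s = B^a = 9^29 mod 43  (bits of 29 = 11101)
  bit 0 = 1: r = r^2 * 9 mod 43 = 1^2 * 9 = 1*9 = 9
  bit 1 = 1: r = r^2 * 9 mod 43 = 9^2 * 9 = 38*9 = 41
  bit 2 = 1: r = r^2 * 9 mod 43 = 41^2 * 9 = 4*9 = 36
  bit 3 = 0: r = r^2 mod 43 = 36^2 = 6
  bit 4 = 1: r = r^2 * 9 mod 43 = 6^2 * 9 = 36*9 = 23
  -> s = B^a = 23

Answer: 23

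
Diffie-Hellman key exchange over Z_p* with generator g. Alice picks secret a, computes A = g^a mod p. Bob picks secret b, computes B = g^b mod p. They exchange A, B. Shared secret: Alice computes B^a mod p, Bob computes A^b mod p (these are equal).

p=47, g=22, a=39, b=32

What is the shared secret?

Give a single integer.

A = 22^39 mod 47  (bits of 39 = 100111)
  bit 0 = 1: r = r^2 * 22 mod 47 = 1^2 * 22 = 1*22 = 22
  bit 1 = 0: r = r^2 mod 47 = 22^2 = 14
  bit 2 = 0: r = r^2 mod 47 = 14^2 = 8
  bit 3 = 1: r = r^2 * 22 mod 47 = 8^2 * 22 = 17*22 = 45
  bit 4 = 1: r = r^2 * 22 mod 47 = 45^2 * 22 = 4*22 = 41
  bit 5 = 1: r = r^2 * 22 mod 47 = 41^2 * 22 = 36*22 = 40
  -> A = 40
B = 22^32 mod 47  (bits of 32 = 100000)
  bit 0 = 1: r = r^2 * 22 mod 47 = 1^2 * 22 = 1*22 = 22
  bit 1 = 0: r = r^2 mod 47 = 22^2 = 14
  bit 2 = 0: r = r^2 mod 47 = 14^2 = 8
  bit 3 = 0: r = r^2 mod 47 = 8^2 = 17
  bit 4 = 0: r = r^2 mod 47 = 17^2 = 7
  bit 5 = 0: r = r^2 mod 47 = 7^2 = 2
  -> B = 2
s = B^a = 2^39 mod 47  (bits of 39 = 100111)
  bit 0 = 1: r = r^2 * 2 mod 47 = 1^2 * 2 = 1*2 = 2
  bit 1 = 0: r = r^2 mod 47 = 2^2 = 4
  bit 2 = 0: r = r^2 mod 47 = 4^2 = 16
  bit 3 = 1: r = r^2 * 2 mod 47 = 16^2 * 2 = 21*2 = 42
  bit 4 = 1: r = r^2 * 2 mod 47 = 42^2 * 2 = 25*2 = 3
  bit 5 = 1: r = r^2 * 2 mod 47 = 3^2 * 2 = 9*2 = 18
  -> s = B^a = 18

Answer: 18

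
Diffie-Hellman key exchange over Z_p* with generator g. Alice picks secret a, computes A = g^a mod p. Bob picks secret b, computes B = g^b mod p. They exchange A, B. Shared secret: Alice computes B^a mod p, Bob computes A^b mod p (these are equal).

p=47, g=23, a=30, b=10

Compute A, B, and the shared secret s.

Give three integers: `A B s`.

Answer: 18 14 24

Derivation:
A = 23^30 mod 47  (bits of 30 = 11110)
  bit 0 = 1: r = r^2 * 23 mod 47 = 1^2 * 23 = 1*23 = 23
  bit 1 = 1: r = r^2 * 23 mod 47 = 23^2 * 23 = 12*23 = 41
  bit 2 = 1: r = r^2 * 23 mod 47 = 41^2 * 23 = 36*23 = 29
  bit 3 = 1: r = r^2 * 23 mod 47 = 29^2 * 23 = 42*23 = 26
  bit 4 = 0: r = r^2 mod 47 = 26^2 = 18
  -> A = 18
B = 23^10 mod 47  (bits of 10 = 1010)
  bit 0 = 1: r = r^2 * 23 mod 47 = 1^2 * 23 = 1*23 = 23
  bit 1 = 0: r = r^2 mod 47 = 23^2 = 12
  bit 2 = 1: r = r^2 * 23 mod 47 = 12^2 * 23 = 3*23 = 22
  bit 3 = 0: r = r^2 mod 47 = 22^2 = 14
  -> B = 14
s = B^a = 14^30 mod 47  (bits of 30 = 11110)
  bit 0 = 1: r = r^2 * 14 mod 47 = 1^2 * 14 = 1*14 = 14
  bit 1 = 1: r = r^2 * 14 mod 47 = 14^2 * 14 = 8*14 = 18
  bit 2 = 1: r = r^2 * 14 mod 47 = 18^2 * 14 = 42*14 = 24
  bit 3 = 1: r = r^2 * 14 mod 47 = 24^2 * 14 = 12*14 = 27
  bit 4 = 0: r = r^2 mod 47 = 27^2 = 24
  -> s = B^a = 24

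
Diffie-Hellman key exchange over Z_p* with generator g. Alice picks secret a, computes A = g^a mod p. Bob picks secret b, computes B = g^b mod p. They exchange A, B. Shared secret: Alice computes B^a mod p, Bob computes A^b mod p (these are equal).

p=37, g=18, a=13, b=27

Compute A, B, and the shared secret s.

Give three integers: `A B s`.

Answer: 32 6 6

Derivation:
A = 18^13 mod 37  (bits of 13 = 1101)
  bit 0 = 1: r = r^2 * 18 mod 37 = 1^2 * 18 = 1*18 = 18
  bit 1 = 1: r = r^2 * 18 mod 37 = 18^2 * 18 = 28*18 = 23
  bit 2 = 0: r = r^2 mod 37 = 23^2 = 11
  bit 3 = 1: r = r^2 * 18 mod 37 = 11^2 * 18 = 10*18 = 32
  -> A = 32
B = 18^27 mod 37  (bits of 27 = 11011)
  bit 0 = 1: r = r^2 * 18 mod 37 = 1^2 * 18 = 1*18 = 18
  bit 1 = 1: r = r^2 * 18 mod 37 = 18^2 * 18 = 28*18 = 23
  bit 2 = 0: r = r^2 mod 37 = 23^2 = 11
  bit 3 = 1: r = r^2 * 18 mod 37 = 11^2 * 18 = 10*18 = 32
  bit 4 = 1: r = r^2 * 18 mod 37 = 32^2 * 18 = 25*18 = 6
  -> B = 6
s = B^a = 6^13 mod 37  (bits of 13 = 1101)
  bit 0 = 1: r = r^2 * 6 mod 37 = 1^2 * 6 = 1*6 = 6
  bit 1 = 1: r = r^2 * 6 mod 37 = 6^2 * 6 = 36*6 = 31
  bit 2 = 0: r = r^2 mod 37 = 31^2 = 36
  bit 3 = 1: r = r^2 * 6 mod 37 = 36^2 * 6 = 1*6 = 6
  -> s = B^a = 6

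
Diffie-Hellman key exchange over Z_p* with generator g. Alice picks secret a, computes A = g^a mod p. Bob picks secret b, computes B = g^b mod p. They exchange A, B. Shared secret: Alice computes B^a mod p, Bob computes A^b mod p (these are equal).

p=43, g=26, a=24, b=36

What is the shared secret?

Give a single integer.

Answer: 11

Derivation:
A = 26^24 mod 43  (bits of 24 = 11000)
  bit 0 = 1: r = r^2 * 26 mod 43 = 1^2 * 26 = 1*26 = 26
  bit 1 = 1: r = r^2 * 26 mod 43 = 26^2 * 26 = 31*26 = 32
  bit 2 = 0: r = r^2 mod 43 = 32^2 = 35
  bit 3 = 0: r = r^2 mod 43 = 35^2 = 21
  bit 4 = 0: r = r^2 mod 43 = 21^2 = 11
  -> A = 11
B = 26^36 mod 43  (bits of 36 = 100100)
  bit 0 = 1: r = r^2 * 26 mod 43 = 1^2 * 26 = 1*26 = 26
  bit 1 = 0: r = r^2 mod 43 = 26^2 = 31
  bit 2 = 0: r = r^2 mod 43 = 31^2 = 15
  bit 3 = 1: r = r^2 * 26 mod 43 = 15^2 * 26 = 10*26 = 2
  bit 4 = 0: r = r^2 mod 43 = 2^2 = 4
  bit 5 = 0: r = r^2 mod 43 = 4^2 = 16
  -> B = 16
s = B^a = 16^24 mod 43  (bits of 24 = 11000)
  bit 0 = 1: r = r^2 * 16 mod 43 = 1^2 * 16 = 1*16 = 16
  bit 1 = 1: r = r^2 * 16 mod 43 = 16^2 * 16 = 41*16 = 11
  bit 2 = 0: r = r^2 mod 43 = 11^2 = 35
  bit 3 = 0: r = r^2 mod 43 = 35^2 = 21
  bit 4 = 0: r = r^2 mod 43 = 21^2 = 11
  -> s = B^a = 11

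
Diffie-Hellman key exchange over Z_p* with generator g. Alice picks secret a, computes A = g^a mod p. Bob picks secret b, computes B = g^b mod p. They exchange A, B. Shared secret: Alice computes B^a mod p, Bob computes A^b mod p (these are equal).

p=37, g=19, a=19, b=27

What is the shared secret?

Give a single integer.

Answer: 6

Derivation:
A = 19^19 mod 37  (bits of 19 = 10011)
  bit 0 = 1: r = r^2 * 19 mod 37 = 1^2 * 19 = 1*19 = 19
  bit 1 = 0: r = r^2 mod 37 = 19^2 = 28
  bit 2 = 0: r = r^2 mod 37 = 28^2 = 7
  bit 3 = 1: r = r^2 * 19 mod 37 = 7^2 * 19 = 12*19 = 6
  bit 4 = 1: r = r^2 * 19 mod 37 = 6^2 * 19 = 36*19 = 18
  -> A = 18
B = 19^27 mod 37  (bits of 27 = 11011)
  bit 0 = 1: r = r^2 * 19 mod 37 = 1^2 * 19 = 1*19 = 19
  bit 1 = 1: r = r^2 * 19 mod 37 = 19^2 * 19 = 28*19 = 14
  bit 2 = 0: r = r^2 mod 37 = 14^2 = 11
  bit 3 = 1: r = r^2 * 19 mod 37 = 11^2 * 19 = 10*19 = 5
  bit 4 = 1: r = r^2 * 19 mod 37 = 5^2 * 19 = 25*19 = 31
  -> B = 31
s = B^a = 31^19 mod 37  (bits of 19 = 10011)
  bit 0 = 1: r = r^2 * 31 mod 37 = 1^2 * 31 = 1*31 = 31
  bit 1 = 0: r = r^2 mod 37 = 31^2 = 36
  bit 2 = 0: r = r^2 mod 37 = 36^2 = 1
  bit 3 = 1: r = r^2 * 31 mod 37 = 1^2 * 31 = 1*31 = 31
  bit 4 = 1: r = r^2 * 31 mod 37 = 31^2 * 31 = 36*31 = 6
  -> s = B^a = 6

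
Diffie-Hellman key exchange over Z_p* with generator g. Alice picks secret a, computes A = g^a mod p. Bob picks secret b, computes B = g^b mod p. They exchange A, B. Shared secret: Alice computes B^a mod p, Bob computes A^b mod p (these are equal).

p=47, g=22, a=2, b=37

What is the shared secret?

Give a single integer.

Answer: 12

Derivation:
A = 22^2 mod 47  (bits of 2 = 10)
  bit 0 = 1: r = r^2 * 22 mod 47 = 1^2 * 22 = 1*22 = 22
  bit 1 = 0: r = r^2 mod 47 = 22^2 = 14
  -> A = 14
B = 22^37 mod 47  (bits of 37 = 100101)
  bit 0 = 1: r = r^2 * 22 mod 47 = 1^2 * 22 = 1*22 = 22
  bit 1 = 0: r = r^2 mod 47 = 22^2 = 14
  bit 2 = 0: r = r^2 mod 47 = 14^2 = 8
  bit 3 = 1: r = r^2 * 22 mod 47 = 8^2 * 22 = 17*22 = 45
  bit 4 = 0: r = r^2 mod 47 = 45^2 = 4
  bit 5 = 1: r = r^2 * 22 mod 47 = 4^2 * 22 = 16*22 = 23
  -> B = 23
s = B^a = 23^2 mod 47  (bits of 2 = 10)
  bit 0 = 1: r = r^2 * 23 mod 47 = 1^2 * 23 = 1*23 = 23
  bit 1 = 0: r = r^2 mod 47 = 23^2 = 12
  -> s = B^a = 12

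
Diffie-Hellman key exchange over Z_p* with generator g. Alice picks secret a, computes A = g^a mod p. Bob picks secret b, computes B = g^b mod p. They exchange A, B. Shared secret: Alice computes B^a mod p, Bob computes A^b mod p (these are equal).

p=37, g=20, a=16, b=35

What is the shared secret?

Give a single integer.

A = 20^16 mod 37  (bits of 16 = 10000)
  bit 0 = 1: r = r^2 * 20 mod 37 = 1^2 * 20 = 1*20 = 20
  bit 1 = 0: r = r^2 mod 37 = 20^2 = 30
  bit 2 = 0: r = r^2 mod 37 = 30^2 = 12
  bit 3 = 0: r = r^2 mod 37 = 12^2 = 33
  bit 4 = 0: r = r^2 mod 37 = 33^2 = 16
  -> A = 16
B = 20^35 mod 37  (bits of 35 = 100011)
  bit 0 = 1: r = r^2 * 20 mod 37 = 1^2 * 20 = 1*20 = 20
  bit 1 = 0: r = r^2 mod 37 = 20^2 = 30
  bit 2 = 0: r = r^2 mod 37 = 30^2 = 12
  bit 3 = 0: r = r^2 mod 37 = 12^2 = 33
  bit 4 = 1: r = r^2 * 20 mod 37 = 33^2 * 20 = 16*20 = 24
  bit 5 = 1: r = r^2 * 20 mod 37 = 24^2 * 20 = 21*20 = 13
  -> B = 13
s = B^a = 13^16 mod 37  (bits of 16 = 10000)
  bit 0 = 1: r = r^2 * 13 mod 37 = 1^2 * 13 = 1*13 = 13
  bit 1 = 0: r = r^2 mod 37 = 13^2 = 21
  bit 2 = 0: r = r^2 mod 37 = 21^2 = 34
  bit 3 = 0: r = r^2 mod 37 = 34^2 = 9
  bit 4 = 0: r = r^2 mod 37 = 9^2 = 7
  -> s = B^a = 7

Answer: 7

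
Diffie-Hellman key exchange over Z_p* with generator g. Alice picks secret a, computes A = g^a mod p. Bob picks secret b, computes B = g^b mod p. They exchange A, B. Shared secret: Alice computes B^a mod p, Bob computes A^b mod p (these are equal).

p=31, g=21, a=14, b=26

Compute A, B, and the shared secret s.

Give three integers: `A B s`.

A = 21^14 mod 31  (bits of 14 = 1110)
  bit 0 = 1: r = r^2 * 21 mod 31 = 1^2 * 21 = 1*21 = 21
  bit 1 = 1: r = r^2 * 21 mod 31 = 21^2 * 21 = 7*21 = 23
  bit 2 = 1: r = r^2 * 21 mod 31 = 23^2 * 21 = 2*21 = 11
  bit 3 = 0: r = r^2 mod 31 = 11^2 = 28
  -> A = 28
B = 21^26 mod 31  (bits of 26 = 11010)
  bit 0 = 1: r = r^2 * 21 mod 31 = 1^2 * 21 = 1*21 = 21
  bit 1 = 1: r = r^2 * 21 mod 31 = 21^2 * 21 = 7*21 = 23
  bit 2 = 0: r = r^2 mod 31 = 23^2 = 2
  bit 3 = 1: r = r^2 * 21 mod 31 = 2^2 * 21 = 4*21 = 22
  bit 4 = 0: r = r^2 mod 31 = 22^2 = 19
  -> B = 19
s = B^a = 19^14 mod 31  (bits of 14 = 1110)
  bit 0 = 1: r = r^2 * 19 mod 31 = 1^2 * 19 = 1*19 = 19
  bit 1 = 1: r = r^2 * 19 mod 31 = 19^2 * 19 = 20*19 = 8
  bit 2 = 1: r = r^2 * 19 mod 31 = 8^2 * 19 = 2*19 = 7
  bit 3 = 0: r = r^2 mod 31 = 7^2 = 18
  -> s = B^a = 18

Answer: 28 19 18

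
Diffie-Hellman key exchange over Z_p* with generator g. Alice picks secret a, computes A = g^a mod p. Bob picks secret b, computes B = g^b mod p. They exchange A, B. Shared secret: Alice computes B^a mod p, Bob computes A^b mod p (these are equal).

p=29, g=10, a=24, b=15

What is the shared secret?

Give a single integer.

Answer: 23

Derivation:
A = 10^24 mod 29  (bits of 24 = 11000)
  bit 0 = 1: r = r^2 * 10 mod 29 = 1^2 * 10 = 1*10 = 10
  bit 1 = 1: r = r^2 * 10 mod 29 = 10^2 * 10 = 13*10 = 14
  bit 2 = 0: r = r^2 mod 29 = 14^2 = 22
  bit 3 = 0: r = r^2 mod 29 = 22^2 = 20
  bit 4 = 0: r = r^2 mod 29 = 20^2 = 23
  -> A = 23
B = 10^15 mod 29  (bits of 15 = 1111)
  bit 0 = 1: r = r^2 * 10 mod 29 = 1^2 * 10 = 1*10 = 10
  bit 1 = 1: r = r^2 * 10 mod 29 = 10^2 * 10 = 13*10 = 14
  bit 2 = 1: r = r^2 * 10 mod 29 = 14^2 * 10 = 22*10 = 17
  bit 3 = 1: r = r^2 * 10 mod 29 = 17^2 * 10 = 28*10 = 19
  -> B = 19
s = B^a = 19^24 mod 29  (bits of 24 = 11000)
  bit 0 = 1: r = r^2 * 19 mod 29 = 1^2 * 19 = 1*19 = 19
  bit 1 = 1: r = r^2 * 19 mod 29 = 19^2 * 19 = 13*19 = 15
  bit 2 = 0: r = r^2 mod 29 = 15^2 = 22
  bit 3 = 0: r = r^2 mod 29 = 22^2 = 20
  bit 4 = 0: r = r^2 mod 29 = 20^2 = 23
  -> s = B^a = 23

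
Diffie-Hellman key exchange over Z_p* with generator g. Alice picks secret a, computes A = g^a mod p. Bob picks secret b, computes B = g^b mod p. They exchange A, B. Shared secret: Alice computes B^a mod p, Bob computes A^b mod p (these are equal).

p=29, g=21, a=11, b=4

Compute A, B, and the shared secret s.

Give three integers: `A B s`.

Answer: 26 7 23

Derivation:
A = 21^11 mod 29  (bits of 11 = 1011)
  bit 0 = 1: r = r^2 * 21 mod 29 = 1^2 * 21 = 1*21 = 21
  bit 1 = 0: r = r^2 mod 29 = 21^2 = 6
  bit 2 = 1: r = r^2 * 21 mod 29 = 6^2 * 21 = 7*21 = 2
  bit 3 = 1: r = r^2 * 21 mod 29 = 2^2 * 21 = 4*21 = 26
  -> A = 26
B = 21^4 mod 29  (bits of 4 = 100)
  bit 0 = 1: r = r^2 * 21 mod 29 = 1^2 * 21 = 1*21 = 21
  bit 1 = 0: r = r^2 mod 29 = 21^2 = 6
  bit 2 = 0: r = r^2 mod 29 = 6^2 = 7
  -> B = 7
s = B^a = 7^11 mod 29  (bits of 11 = 1011)
  bit 0 = 1: r = r^2 * 7 mod 29 = 1^2 * 7 = 1*7 = 7
  bit 1 = 0: r = r^2 mod 29 = 7^2 = 20
  bit 2 = 1: r = r^2 * 7 mod 29 = 20^2 * 7 = 23*7 = 16
  bit 3 = 1: r = r^2 * 7 mod 29 = 16^2 * 7 = 24*7 = 23
  -> s = B^a = 23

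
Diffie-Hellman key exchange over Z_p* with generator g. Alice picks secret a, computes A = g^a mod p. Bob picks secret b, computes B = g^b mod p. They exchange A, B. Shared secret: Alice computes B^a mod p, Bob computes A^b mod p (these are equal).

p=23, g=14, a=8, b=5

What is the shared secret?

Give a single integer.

Answer: 4

Derivation:
A = 14^8 mod 23  (bits of 8 = 1000)
  bit 0 = 1: r = r^2 * 14 mod 23 = 1^2 * 14 = 1*14 = 14
  bit 1 = 0: r = r^2 mod 23 = 14^2 = 12
  bit 2 = 0: r = r^2 mod 23 = 12^2 = 6
  bit 3 = 0: r = r^2 mod 23 = 6^2 = 13
  -> A = 13
B = 14^5 mod 23  (bits of 5 = 101)
  bit 0 = 1: r = r^2 * 14 mod 23 = 1^2 * 14 = 1*14 = 14
  bit 1 = 0: r = r^2 mod 23 = 14^2 = 12
  bit 2 = 1: r = r^2 * 14 mod 23 = 12^2 * 14 = 6*14 = 15
  -> B = 15
s = B^a = 15^8 mod 23  (bits of 8 = 1000)
  bit 0 = 1: r = r^2 * 15 mod 23 = 1^2 * 15 = 1*15 = 15
  bit 1 = 0: r = r^2 mod 23 = 15^2 = 18
  bit 2 = 0: r = r^2 mod 23 = 18^2 = 2
  bit 3 = 0: r = r^2 mod 23 = 2^2 = 4
  -> s = B^a = 4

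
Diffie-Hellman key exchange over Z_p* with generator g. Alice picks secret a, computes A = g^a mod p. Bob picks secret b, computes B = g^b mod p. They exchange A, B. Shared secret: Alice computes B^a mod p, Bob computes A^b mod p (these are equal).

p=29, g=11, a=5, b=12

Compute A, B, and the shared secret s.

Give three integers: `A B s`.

Answer: 14 23 25

Derivation:
A = 11^5 mod 29  (bits of 5 = 101)
  bit 0 = 1: r = r^2 * 11 mod 29 = 1^2 * 11 = 1*11 = 11
  bit 1 = 0: r = r^2 mod 29 = 11^2 = 5
  bit 2 = 1: r = r^2 * 11 mod 29 = 5^2 * 11 = 25*11 = 14
  -> A = 14
B = 11^12 mod 29  (bits of 12 = 1100)
  bit 0 = 1: r = r^2 * 11 mod 29 = 1^2 * 11 = 1*11 = 11
  bit 1 = 1: r = r^2 * 11 mod 29 = 11^2 * 11 = 5*11 = 26
  bit 2 = 0: r = r^2 mod 29 = 26^2 = 9
  bit 3 = 0: r = r^2 mod 29 = 9^2 = 23
  -> B = 23
s = B^a = 23^5 mod 29  (bits of 5 = 101)
  bit 0 = 1: r = r^2 * 23 mod 29 = 1^2 * 23 = 1*23 = 23
  bit 1 = 0: r = r^2 mod 29 = 23^2 = 7
  bit 2 = 1: r = r^2 * 23 mod 29 = 7^2 * 23 = 20*23 = 25
  -> s = B^a = 25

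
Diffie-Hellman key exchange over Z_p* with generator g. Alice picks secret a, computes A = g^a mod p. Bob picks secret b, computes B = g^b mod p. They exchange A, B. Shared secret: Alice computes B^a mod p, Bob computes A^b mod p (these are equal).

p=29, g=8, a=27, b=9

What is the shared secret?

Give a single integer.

Answer: 2

Derivation:
A = 8^27 mod 29  (bits of 27 = 11011)
  bit 0 = 1: r = r^2 * 8 mod 29 = 1^2 * 8 = 1*8 = 8
  bit 1 = 1: r = r^2 * 8 mod 29 = 8^2 * 8 = 6*8 = 19
  bit 2 = 0: r = r^2 mod 29 = 19^2 = 13
  bit 3 = 1: r = r^2 * 8 mod 29 = 13^2 * 8 = 24*8 = 18
  bit 4 = 1: r = r^2 * 8 mod 29 = 18^2 * 8 = 5*8 = 11
  -> A = 11
B = 8^9 mod 29  (bits of 9 = 1001)
  bit 0 = 1: r = r^2 * 8 mod 29 = 1^2 * 8 = 1*8 = 8
  bit 1 = 0: r = r^2 mod 29 = 8^2 = 6
  bit 2 = 0: r = r^2 mod 29 = 6^2 = 7
  bit 3 = 1: r = r^2 * 8 mod 29 = 7^2 * 8 = 20*8 = 15
  -> B = 15
s = B^a = 15^27 mod 29  (bits of 27 = 11011)
  bit 0 = 1: r = r^2 * 15 mod 29 = 1^2 * 15 = 1*15 = 15
  bit 1 = 1: r = r^2 * 15 mod 29 = 15^2 * 15 = 22*15 = 11
  bit 2 = 0: r = r^2 mod 29 = 11^2 = 5
  bit 3 = 1: r = r^2 * 15 mod 29 = 5^2 * 15 = 25*15 = 27
  bit 4 = 1: r = r^2 * 15 mod 29 = 27^2 * 15 = 4*15 = 2
  -> s = B^a = 2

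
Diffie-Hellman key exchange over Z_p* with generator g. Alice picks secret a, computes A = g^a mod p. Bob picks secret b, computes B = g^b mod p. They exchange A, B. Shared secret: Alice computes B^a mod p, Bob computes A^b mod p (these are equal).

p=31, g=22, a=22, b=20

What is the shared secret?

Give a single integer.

Answer: 25

Derivation:
A = 22^22 mod 31  (bits of 22 = 10110)
  bit 0 = 1: r = r^2 * 22 mod 31 = 1^2 * 22 = 1*22 = 22
  bit 1 = 0: r = r^2 mod 31 = 22^2 = 19
  bit 2 = 1: r = r^2 * 22 mod 31 = 19^2 * 22 = 20*22 = 6
  bit 3 = 1: r = r^2 * 22 mod 31 = 6^2 * 22 = 5*22 = 17
  bit 4 = 0: r = r^2 mod 31 = 17^2 = 10
  -> A = 10
B = 22^20 mod 31  (bits of 20 = 10100)
  bit 0 = 1: r = r^2 * 22 mod 31 = 1^2 * 22 = 1*22 = 22
  bit 1 = 0: r = r^2 mod 31 = 22^2 = 19
  bit 2 = 1: r = r^2 * 22 mod 31 = 19^2 * 22 = 20*22 = 6
  bit 3 = 0: r = r^2 mod 31 = 6^2 = 5
  bit 4 = 0: r = r^2 mod 31 = 5^2 = 25
  -> B = 25
s = B^a = 25^22 mod 31  (bits of 22 = 10110)
  bit 0 = 1: r = r^2 * 25 mod 31 = 1^2 * 25 = 1*25 = 25
  bit 1 = 0: r = r^2 mod 31 = 25^2 = 5
  bit 2 = 1: r = r^2 * 25 mod 31 = 5^2 * 25 = 25*25 = 5
  bit 3 = 1: r = r^2 * 25 mod 31 = 5^2 * 25 = 25*25 = 5
  bit 4 = 0: r = r^2 mod 31 = 5^2 = 25
  -> s = B^a = 25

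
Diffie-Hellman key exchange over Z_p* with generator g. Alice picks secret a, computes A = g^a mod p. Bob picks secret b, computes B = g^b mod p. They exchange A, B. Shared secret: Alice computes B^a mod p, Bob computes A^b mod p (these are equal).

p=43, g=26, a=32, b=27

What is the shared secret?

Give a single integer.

Answer: 11

Derivation:
A = 26^32 mod 43  (bits of 32 = 100000)
  bit 0 = 1: r = r^2 * 26 mod 43 = 1^2 * 26 = 1*26 = 26
  bit 1 = 0: r = r^2 mod 43 = 26^2 = 31
  bit 2 = 0: r = r^2 mod 43 = 31^2 = 15
  bit 3 = 0: r = r^2 mod 43 = 15^2 = 10
  bit 4 = 0: r = r^2 mod 43 = 10^2 = 14
  bit 5 = 0: r = r^2 mod 43 = 14^2 = 24
  -> A = 24
B = 26^27 mod 43  (bits of 27 = 11011)
  bit 0 = 1: r = r^2 * 26 mod 43 = 1^2 * 26 = 1*26 = 26
  bit 1 = 1: r = r^2 * 26 mod 43 = 26^2 * 26 = 31*26 = 32
  bit 2 = 0: r = r^2 mod 43 = 32^2 = 35
  bit 3 = 1: r = r^2 * 26 mod 43 = 35^2 * 26 = 21*26 = 30
  bit 4 = 1: r = r^2 * 26 mod 43 = 30^2 * 26 = 40*26 = 8
  -> B = 8
s = B^a = 8^32 mod 43  (bits of 32 = 100000)
  bit 0 = 1: r = r^2 * 8 mod 43 = 1^2 * 8 = 1*8 = 8
  bit 1 = 0: r = r^2 mod 43 = 8^2 = 21
  bit 2 = 0: r = r^2 mod 43 = 21^2 = 11
  bit 3 = 0: r = r^2 mod 43 = 11^2 = 35
  bit 4 = 0: r = r^2 mod 43 = 35^2 = 21
  bit 5 = 0: r = r^2 mod 43 = 21^2 = 11
  -> s = B^a = 11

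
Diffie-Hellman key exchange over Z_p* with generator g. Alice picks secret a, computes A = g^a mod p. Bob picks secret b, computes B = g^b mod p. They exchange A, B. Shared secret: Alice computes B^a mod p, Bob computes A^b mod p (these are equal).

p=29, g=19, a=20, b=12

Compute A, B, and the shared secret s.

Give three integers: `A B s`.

A = 19^20 mod 29  (bits of 20 = 10100)
  bit 0 = 1: r = r^2 * 19 mod 29 = 1^2 * 19 = 1*19 = 19
  bit 1 = 0: r = r^2 mod 29 = 19^2 = 13
  bit 2 = 1: r = r^2 * 19 mod 29 = 13^2 * 19 = 24*19 = 21
  bit 3 = 0: r = r^2 mod 29 = 21^2 = 6
  bit 4 = 0: r = r^2 mod 29 = 6^2 = 7
  -> A = 7
B = 19^12 mod 29  (bits of 12 = 1100)
  bit 0 = 1: r = r^2 * 19 mod 29 = 1^2 * 19 = 1*19 = 19
  bit 1 = 1: r = r^2 * 19 mod 29 = 19^2 * 19 = 13*19 = 15
  bit 2 = 0: r = r^2 mod 29 = 15^2 = 22
  bit 3 = 0: r = r^2 mod 29 = 22^2 = 20
  -> B = 20
s = B^a = 20^20 mod 29  (bits of 20 = 10100)
  bit 0 = 1: r = r^2 * 20 mod 29 = 1^2 * 20 = 1*20 = 20
  bit 1 = 0: r = r^2 mod 29 = 20^2 = 23
  bit 2 = 1: r = r^2 * 20 mod 29 = 23^2 * 20 = 7*20 = 24
  bit 3 = 0: r = r^2 mod 29 = 24^2 = 25
  bit 4 = 0: r = r^2 mod 29 = 25^2 = 16
  -> s = B^a = 16

Answer: 7 20 16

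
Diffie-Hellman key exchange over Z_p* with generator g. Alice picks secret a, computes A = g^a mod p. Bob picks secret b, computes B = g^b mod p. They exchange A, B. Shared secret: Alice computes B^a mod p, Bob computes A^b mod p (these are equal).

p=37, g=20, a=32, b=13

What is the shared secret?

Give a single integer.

A = 20^32 mod 37  (bits of 32 = 100000)
  bit 0 = 1: r = r^2 * 20 mod 37 = 1^2 * 20 = 1*20 = 20
  bit 1 = 0: r = r^2 mod 37 = 20^2 = 30
  bit 2 = 0: r = r^2 mod 37 = 30^2 = 12
  bit 3 = 0: r = r^2 mod 37 = 12^2 = 33
  bit 4 = 0: r = r^2 mod 37 = 33^2 = 16
  bit 5 = 0: r = r^2 mod 37 = 16^2 = 34
  -> A = 34
B = 20^13 mod 37  (bits of 13 = 1101)
  bit 0 = 1: r = r^2 * 20 mod 37 = 1^2 * 20 = 1*20 = 20
  bit 1 = 1: r = r^2 * 20 mod 37 = 20^2 * 20 = 30*20 = 8
  bit 2 = 0: r = r^2 mod 37 = 8^2 = 27
  bit 3 = 1: r = r^2 * 20 mod 37 = 27^2 * 20 = 26*20 = 2
  -> B = 2
s = B^a = 2^32 mod 37  (bits of 32 = 100000)
  bit 0 = 1: r = r^2 * 2 mod 37 = 1^2 * 2 = 1*2 = 2
  bit 1 = 0: r = r^2 mod 37 = 2^2 = 4
  bit 2 = 0: r = r^2 mod 37 = 4^2 = 16
  bit 3 = 0: r = r^2 mod 37 = 16^2 = 34
  bit 4 = 0: r = r^2 mod 37 = 34^2 = 9
  bit 5 = 0: r = r^2 mod 37 = 9^2 = 7
  -> s = B^a = 7

Answer: 7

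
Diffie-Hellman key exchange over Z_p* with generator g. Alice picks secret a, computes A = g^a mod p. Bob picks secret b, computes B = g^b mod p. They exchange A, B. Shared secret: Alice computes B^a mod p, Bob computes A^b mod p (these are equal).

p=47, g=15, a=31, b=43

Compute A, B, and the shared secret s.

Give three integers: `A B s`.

Answer: 11 26 22

Derivation:
A = 15^31 mod 47  (bits of 31 = 11111)
  bit 0 = 1: r = r^2 * 15 mod 47 = 1^2 * 15 = 1*15 = 15
  bit 1 = 1: r = r^2 * 15 mod 47 = 15^2 * 15 = 37*15 = 38
  bit 2 = 1: r = r^2 * 15 mod 47 = 38^2 * 15 = 34*15 = 40
  bit 3 = 1: r = r^2 * 15 mod 47 = 40^2 * 15 = 2*15 = 30
  bit 4 = 1: r = r^2 * 15 mod 47 = 30^2 * 15 = 7*15 = 11
  -> A = 11
B = 15^43 mod 47  (bits of 43 = 101011)
  bit 0 = 1: r = r^2 * 15 mod 47 = 1^2 * 15 = 1*15 = 15
  bit 1 = 0: r = r^2 mod 47 = 15^2 = 37
  bit 2 = 1: r = r^2 * 15 mod 47 = 37^2 * 15 = 6*15 = 43
  bit 3 = 0: r = r^2 mod 47 = 43^2 = 16
  bit 4 = 1: r = r^2 * 15 mod 47 = 16^2 * 15 = 21*15 = 33
  bit 5 = 1: r = r^2 * 15 mod 47 = 33^2 * 15 = 8*15 = 26
  -> B = 26
s = B^a = 26^31 mod 47  (bits of 31 = 11111)
  bit 0 = 1: r = r^2 * 26 mod 47 = 1^2 * 26 = 1*26 = 26
  bit 1 = 1: r = r^2 * 26 mod 47 = 26^2 * 26 = 18*26 = 45
  bit 2 = 1: r = r^2 * 26 mod 47 = 45^2 * 26 = 4*26 = 10
  bit 3 = 1: r = r^2 * 26 mod 47 = 10^2 * 26 = 6*26 = 15
  bit 4 = 1: r = r^2 * 26 mod 47 = 15^2 * 26 = 37*26 = 22
  -> s = B^a = 22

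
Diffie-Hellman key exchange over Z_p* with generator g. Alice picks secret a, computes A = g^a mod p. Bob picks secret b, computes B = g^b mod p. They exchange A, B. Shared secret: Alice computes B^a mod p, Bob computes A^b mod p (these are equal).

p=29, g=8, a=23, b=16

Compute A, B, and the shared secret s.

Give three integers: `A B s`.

Answer: 14 23 7

Derivation:
A = 8^23 mod 29  (bits of 23 = 10111)
  bit 0 = 1: r = r^2 * 8 mod 29 = 1^2 * 8 = 1*8 = 8
  bit 1 = 0: r = r^2 mod 29 = 8^2 = 6
  bit 2 = 1: r = r^2 * 8 mod 29 = 6^2 * 8 = 7*8 = 27
  bit 3 = 1: r = r^2 * 8 mod 29 = 27^2 * 8 = 4*8 = 3
  bit 4 = 1: r = r^2 * 8 mod 29 = 3^2 * 8 = 9*8 = 14
  -> A = 14
B = 8^16 mod 29  (bits of 16 = 10000)
  bit 0 = 1: r = r^2 * 8 mod 29 = 1^2 * 8 = 1*8 = 8
  bit 1 = 0: r = r^2 mod 29 = 8^2 = 6
  bit 2 = 0: r = r^2 mod 29 = 6^2 = 7
  bit 3 = 0: r = r^2 mod 29 = 7^2 = 20
  bit 4 = 0: r = r^2 mod 29 = 20^2 = 23
  -> B = 23
s = B^a = 23^23 mod 29  (bits of 23 = 10111)
  bit 0 = 1: r = r^2 * 23 mod 29 = 1^2 * 23 = 1*23 = 23
  bit 1 = 0: r = r^2 mod 29 = 23^2 = 7
  bit 2 = 1: r = r^2 * 23 mod 29 = 7^2 * 23 = 20*23 = 25
  bit 3 = 1: r = r^2 * 23 mod 29 = 25^2 * 23 = 16*23 = 20
  bit 4 = 1: r = r^2 * 23 mod 29 = 20^2 * 23 = 23*23 = 7
  -> s = B^a = 7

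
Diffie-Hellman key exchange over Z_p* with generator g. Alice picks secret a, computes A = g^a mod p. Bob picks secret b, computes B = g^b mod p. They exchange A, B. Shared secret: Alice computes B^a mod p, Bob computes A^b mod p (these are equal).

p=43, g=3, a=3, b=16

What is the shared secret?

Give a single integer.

A = 3^3 mod 43  (bits of 3 = 11)
  bit 0 = 1: r = r^2 * 3 mod 43 = 1^2 * 3 = 1*3 = 3
  bit 1 = 1: r = r^2 * 3 mod 43 = 3^2 * 3 = 9*3 = 27
  -> A = 27
B = 3^16 mod 43  (bits of 16 = 10000)
  bit 0 = 1: r = r^2 * 3 mod 43 = 1^2 * 3 = 1*3 = 3
  bit 1 = 0: r = r^2 mod 43 = 3^2 = 9
  bit 2 = 0: r = r^2 mod 43 = 9^2 = 38
  bit 3 = 0: r = r^2 mod 43 = 38^2 = 25
  bit 4 = 0: r = r^2 mod 43 = 25^2 = 23
  -> B = 23
s = B^a = 23^3 mod 43  (bits of 3 = 11)
  bit 0 = 1: r = r^2 * 23 mod 43 = 1^2 * 23 = 1*23 = 23
  bit 1 = 1: r = r^2 * 23 mod 43 = 23^2 * 23 = 13*23 = 41
  -> s = B^a = 41

Answer: 41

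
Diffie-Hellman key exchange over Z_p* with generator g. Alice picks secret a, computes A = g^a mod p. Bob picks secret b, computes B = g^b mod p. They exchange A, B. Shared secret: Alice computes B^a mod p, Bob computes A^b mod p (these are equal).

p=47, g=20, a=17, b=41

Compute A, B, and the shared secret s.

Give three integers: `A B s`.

A = 20^17 mod 47  (bits of 17 = 10001)
  bit 0 = 1: r = r^2 * 20 mod 47 = 1^2 * 20 = 1*20 = 20
  bit 1 = 0: r = r^2 mod 47 = 20^2 = 24
  bit 2 = 0: r = r^2 mod 47 = 24^2 = 12
  bit 3 = 0: r = r^2 mod 47 = 12^2 = 3
  bit 4 = 1: r = r^2 * 20 mod 47 = 3^2 * 20 = 9*20 = 39
  -> A = 39
B = 20^41 mod 47  (bits of 41 = 101001)
  bit 0 = 1: r = r^2 * 20 mod 47 = 1^2 * 20 = 1*20 = 20
  bit 1 = 0: r = r^2 mod 47 = 20^2 = 24
  bit 2 = 1: r = r^2 * 20 mod 47 = 24^2 * 20 = 12*20 = 5
  bit 3 = 0: r = r^2 mod 47 = 5^2 = 25
  bit 4 = 0: r = r^2 mod 47 = 25^2 = 14
  bit 5 = 1: r = r^2 * 20 mod 47 = 14^2 * 20 = 8*20 = 19
  -> B = 19
s = B^a = 19^17 mod 47  (bits of 17 = 10001)
  bit 0 = 1: r = r^2 * 19 mod 47 = 1^2 * 19 = 1*19 = 19
  bit 1 = 0: r = r^2 mod 47 = 19^2 = 32
  bit 2 = 0: r = r^2 mod 47 = 32^2 = 37
  bit 3 = 0: r = r^2 mod 47 = 37^2 = 6
  bit 4 = 1: r = r^2 * 19 mod 47 = 6^2 * 19 = 36*19 = 26
  -> s = B^a = 26

Answer: 39 19 26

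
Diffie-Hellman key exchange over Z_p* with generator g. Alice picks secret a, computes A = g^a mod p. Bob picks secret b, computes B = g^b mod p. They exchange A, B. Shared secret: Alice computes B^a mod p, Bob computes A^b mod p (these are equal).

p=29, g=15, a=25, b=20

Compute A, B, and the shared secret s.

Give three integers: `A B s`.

A = 15^25 mod 29  (bits of 25 = 11001)
  bit 0 = 1: r = r^2 * 15 mod 29 = 1^2 * 15 = 1*15 = 15
  bit 1 = 1: r = r^2 * 15 mod 29 = 15^2 * 15 = 22*15 = 11
  bit 2 = 0: r = r^2 mod 29 = 11^2 = 5
  bit 3 = 0: r = r^2 mod 29 = 5^2 = 25
  bit 4 = 1: r = r^2 * 15 mod 29 = 25^2 * 15 = 16*15 = 8
  -> A = 8
B = 15^20 mod 29  (bits of 20 = 10100)
  bit 0 = 1: r = r^2 * 15 mod 29 = 1^2 * 15 = 1*15 = 15
  bit 1 = 0: r = r^2 mod 29 = 15^2 = 22
  bit 2 = 1: r = r^2 * 15 mod 29 = 22^2 * 15 = 20*15 = 10
  bit 3 = 0: r = r^2 mod 29 = 10^2 = 13
  bit 4 = 0: r = r^2 mod 29 = 13^2 = 24
  -> B = 24
s = B^a = 24^25 mod 29  (bits of 25 = 11001)
  bit 0 = 1: r = r^2 * 24 mod 29 = 1^2 * 24 = 1*24 = 24
  bit 1 = 1: r = r^2 * 24 mod 29 = 24^2 * 24 = 25*24 = 20
  bit 2 = 0: r = r^2 mod 29 = 20^2 = 23
  bit 3 = 0: r = r^2 mod 29 = 23^2 = 7
  bit 4 = 1: r = r^2 * 24 mod 29 = 7^2 * 24 = 20*24 = 16
  -> s = B^a = 16

Answer: 8 24 16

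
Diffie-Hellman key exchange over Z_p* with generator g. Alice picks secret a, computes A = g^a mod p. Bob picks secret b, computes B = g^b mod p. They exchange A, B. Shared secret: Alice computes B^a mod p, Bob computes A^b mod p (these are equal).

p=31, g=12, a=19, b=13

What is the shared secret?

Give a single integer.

Answer: 24

Derivation:
A = 12^19 mod 31  (bits of 19 = 10011)
  bit 0 = 1: r = r^2 * 12 mod 31 = 1^2 * 12 = 1*12 = 12
  bit 1 = 0: r = r^2 mod 31 = 12^2 = 20
  bit 2 = 0: r = r^2 mod 31 = 20^2 = 28
  bit 3 = 1: r = r^2 * 12 mod 31 = 28^2 * 12 = 9*12 = 15
  bit 4 = 1: r = r^2 * 12 mod 31 = 15^2 * 12 = 8*12 = 3
  -> A = 3
B = 12^13 mod 31  (bits of 13 = 1101)
  bit 0 = 1: r = r^2 * 12 mod 31 = 1^2 * 12 = 1*12 = 12
  bit 1 = 1: r = r^2 * 12 mod 31 = 12^2 * 12 = 20*12 = 23
  bit 2 = 0: r = r^2 mod 31 = 23^2 = 2
  bit 3 = 1: r = r^2 * 12 mod 31 = 2^2 * 12 = 4*12 = 17
  -> B = 17
s = B^a = 17^19 mod 31  (bits of 19 = 10011)
  bit 0 = 1: r = r^2 * 17 mod 31 = 1^2 * 17 = 1*17 = 17
  bit 1 = 0: r = r^2 mod 31 = 17^2 = 10
  bit 2 = 0: r = r^2 mod 31 = 10^2 = 7
  bit 3 = 1: r = r^2 * 17 mod 31 = 7^2 * 17 = 18*17 = 27
  bit 4 = 1: r = r^2 * 17 mod 31 = 27^2 * 17 = 16*17 = 24
  -> s = B^a = 24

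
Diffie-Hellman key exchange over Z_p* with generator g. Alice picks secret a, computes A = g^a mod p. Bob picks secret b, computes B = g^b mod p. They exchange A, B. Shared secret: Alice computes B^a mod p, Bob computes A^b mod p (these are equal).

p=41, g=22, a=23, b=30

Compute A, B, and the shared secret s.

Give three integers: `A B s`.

A = 22^23 mod 41  (bits of 23 = 10111)
  bit 0 = 1: r = r^2 * 22 mod 41 = 1^2 * 22 = 1*22 = 22
  bit 1 = 0: r = r^2 mod 41 = 22^2 = 33
  bit 2 = 1: r = r^2 * 22 mod 41 = 33^2 * 22 = 23*22 = 14
  bit 3 = 1: r = r^2 * 22 mod 41 = 14^2 * 22 = 32*22 = 7
  bit 4 = 1: r = r^2 * 22 mod 41 = 7^2 * 22 = 8*22 = 12
  -> A = 12
B = 22^30 mod 41  (bits of 30 = 11110)
  bit 0 = 1: r = r^2 * 22 mod 41 = 1^2 * 22 = 1*22 = 22
  bit 1 = 1: r = r^2 * 22 mod 41 = 22^2 * 22 = 33*22 = 29
  bit 2 = 1: r = r^2 * 22 mod 41 = 29^2 * 22 = 21*22 = 11
  bit 3 = 1: r = r^2 * 22 mod 41 = 11^2 * 22 = 39*22 = 38
  bit 4 = 0: r = r^2 mod 41 = 38^2 = 9
  -> B = 9
s = B^a = 9^23 mod 41  (bits of 23 = 10111)
  bit 0 = 1: r = r^2 * 9 mod 41 = 1^2 * 9 = 1*9 = 9
  bit 1 = 0: r = r^2 mod 41 = 9^2 = 40
  bit 2 = 1: r = r^2 * 9 mod 41 = 40^2 * 9 = 1*9 = 9
  bit 3 = 1: r = r^2 * 9 mod 41 = 9^2 * 9 = 40*9 = 32
  bit 4 = 1: r = r^2 * 9 mod 41 = 32^2 * 9 = 40*9 = 32
  -> s = B^a = 32

Answer: 12 9 32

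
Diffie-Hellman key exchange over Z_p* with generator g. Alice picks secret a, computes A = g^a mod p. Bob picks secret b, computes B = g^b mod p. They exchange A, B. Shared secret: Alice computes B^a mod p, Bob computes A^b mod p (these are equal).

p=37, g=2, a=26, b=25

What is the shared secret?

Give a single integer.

Answer: 4

Derivation:
A = 2^26 mod 37  (bits of 26 = 11010)
  bit 0 = 1: r = r^2 * 2 mod 37 = 1^2 * 2 = 1*2 = 2
  bit 1 = 1: r = r^2 * 2 mod 37 = 2^2 * 2 = 4*2 = 8
  bit 2 = 0: r = r^2 mod 37 = 8^2 = 27
  bit 3 = 1: r = r^2 * 2 mod 37 = 27^2 * 2 = 26*2 = 15
  bit 4 = 0: r = r^2 mod 37 = 15^2 = 3
  -> A = 3
B = 2^25 mod 37  (bits of 25 = 11001)
  bit 0 = 1: r = r^2 * 2 mod 37 = 1^2 * 2 = 1*2 = 2
  bit 1 = 1: r = r^2 * 2 mod 37 = 2^2 * 2 = 4*2 = 8
  bit 2 = 0: r = r^2 mod 37 = 8^2 = 27
  bit 3 = 0: r = r^2 mod 37 = 27^2 = 26
  bit 4 = 1: r = r^2 * 2 mod 37 = 26^2 * 2 = 10*2 = 20
  -> B = 20
s = B^a = 20^26 mod 37  (bits of 26 = 11010)
  bit 0 = 1: r = r^2 * 20 mod 37 = 1^2 * 20 = 1*20 = 20
  bit 1 = 1: r = r^2 * 20 mod 37 = 20^2 * 20 = 30*20 = 8
  bit 2 = 0: r = r^2 mod 37 = 8^2 = 27
  bit 3 = 1: r = r^2 * 20 mod 37 = 27^2 * 20 = 26*20 = 2
  bit 4 = 0: r = r^2 mod 37 = 2^2 = 4
  -> s = B^a = 4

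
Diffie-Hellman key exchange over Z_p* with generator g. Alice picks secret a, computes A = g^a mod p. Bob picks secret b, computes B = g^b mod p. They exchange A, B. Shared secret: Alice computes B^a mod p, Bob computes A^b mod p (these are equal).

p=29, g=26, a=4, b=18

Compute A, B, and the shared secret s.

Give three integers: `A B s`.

A = 26^4 mod 29  (bits of 4 = 100)
  bit 0 = 1: r = r^2 * 26 mod 29 = 1^2 * 26 = 1*26 = 26
  bit 1 = 0: r = r^2 mod 29 = 26^2 = 9
  bit 2 = 0: r = r^2 mod 29 = 9^2 = 23
  -> A = 23
B = 26^18 mod 29  (bits of 18 = 10010)
  bit 0 = 1: r = r^2 * 26 mod 29 = 1^2 * 26 = 1*26 = 26
  bit 1 = 0: r = r^2 mod 29 = 26^2 = 9
  bit 2 = 0: r = r^2 mod 29 = 9^2 = 23
  bit 3 = 1: r = r^2 * 26 mod 29 = 23^2 * 26 = 7*26 = 8
  bit 4 = 0: r = r^2 mod 29 = 8^2 = 6
  -> B = 6
s = B^a = 6^4 mod 29  (bits of 4 = 100)
  bit 0 = 1: r = r^2 * 6 mod 29 = 1^2 * 6 = 1*6 = 6
  bit 1 = 0: r = r^2 mod 29 = 6^2 = 7
  bit 2 = 0: r = r^2 mod 29 = 7^2 = 20
  -> s = B^a = 20

Answer: 23 6 20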